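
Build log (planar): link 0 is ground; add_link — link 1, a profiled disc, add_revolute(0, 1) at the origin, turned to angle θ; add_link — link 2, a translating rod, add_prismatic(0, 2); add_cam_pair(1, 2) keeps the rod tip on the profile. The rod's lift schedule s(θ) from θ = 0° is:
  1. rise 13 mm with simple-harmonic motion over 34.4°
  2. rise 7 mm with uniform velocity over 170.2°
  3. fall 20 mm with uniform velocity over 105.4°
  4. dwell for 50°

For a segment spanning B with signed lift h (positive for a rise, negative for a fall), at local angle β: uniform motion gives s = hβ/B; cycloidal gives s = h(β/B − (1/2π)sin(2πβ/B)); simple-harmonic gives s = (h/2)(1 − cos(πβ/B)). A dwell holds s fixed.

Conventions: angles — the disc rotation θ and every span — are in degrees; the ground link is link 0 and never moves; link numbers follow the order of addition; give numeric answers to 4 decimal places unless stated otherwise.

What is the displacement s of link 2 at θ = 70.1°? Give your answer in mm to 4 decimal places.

seg 1 [0°–34.4°] simple-harmonic, h=13: full span → s += 13 → s = 13.0000
seg 2 [34.4°–204.6°] uniform, h=7: θ=70.1° here. β=35.7, B=170.2. 7·35.7/170.2 = 1.4683 → s = 14.4683

14.4683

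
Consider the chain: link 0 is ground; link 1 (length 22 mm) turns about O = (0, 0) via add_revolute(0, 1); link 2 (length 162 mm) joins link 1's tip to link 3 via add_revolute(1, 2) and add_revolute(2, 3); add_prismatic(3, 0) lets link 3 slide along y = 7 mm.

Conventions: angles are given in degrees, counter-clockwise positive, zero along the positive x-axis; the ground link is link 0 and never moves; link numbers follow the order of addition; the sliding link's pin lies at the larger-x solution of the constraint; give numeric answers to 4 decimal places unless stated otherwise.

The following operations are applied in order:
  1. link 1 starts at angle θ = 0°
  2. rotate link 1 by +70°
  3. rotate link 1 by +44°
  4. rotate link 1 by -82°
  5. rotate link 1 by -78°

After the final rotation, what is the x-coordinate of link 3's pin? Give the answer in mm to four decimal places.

geometry: r = 22 mm, L = 162 mm, e = 7 mm; θ starts at 0°
rotate link 1 by +70°: θ ← 0° +70° = 70°
rotate link 1 by +44°: θ ← 70° +44° = 114°
rotate link 1 by -82°: θ ← 114° -82° = 32°
rotate link 1 by -78°: θ ← 32° -78° = -46°
crank pin P = (r cos θ, r sin θ) = (15.282484, -15.825476)
h = r sin θ − e = -15.825476 − 7 = -22.825476
x = r cos θ + √(L² − h²) = 15.282484 + 160.383907 = 175.666391

175.6664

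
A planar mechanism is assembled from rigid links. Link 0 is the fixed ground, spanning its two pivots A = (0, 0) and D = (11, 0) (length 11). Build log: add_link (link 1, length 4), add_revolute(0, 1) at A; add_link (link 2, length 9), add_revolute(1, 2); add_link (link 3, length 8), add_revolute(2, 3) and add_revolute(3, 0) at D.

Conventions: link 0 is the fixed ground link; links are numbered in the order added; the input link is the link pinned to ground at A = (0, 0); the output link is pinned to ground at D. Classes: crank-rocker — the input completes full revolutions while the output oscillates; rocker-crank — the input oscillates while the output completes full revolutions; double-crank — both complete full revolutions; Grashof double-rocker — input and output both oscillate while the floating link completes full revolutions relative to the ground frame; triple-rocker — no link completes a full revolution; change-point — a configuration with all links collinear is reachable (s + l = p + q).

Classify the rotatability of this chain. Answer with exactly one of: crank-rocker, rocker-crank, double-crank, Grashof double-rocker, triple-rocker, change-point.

lengths: ground=11, input=4, coupler=9, output=8
sorted: s=4 (shortest), l=11 (longest), p+q=17
s + l = 15 vs p + q = 17
s + l < p + q (Grashof) with shortest = input link → crank-rocker

crank-rocker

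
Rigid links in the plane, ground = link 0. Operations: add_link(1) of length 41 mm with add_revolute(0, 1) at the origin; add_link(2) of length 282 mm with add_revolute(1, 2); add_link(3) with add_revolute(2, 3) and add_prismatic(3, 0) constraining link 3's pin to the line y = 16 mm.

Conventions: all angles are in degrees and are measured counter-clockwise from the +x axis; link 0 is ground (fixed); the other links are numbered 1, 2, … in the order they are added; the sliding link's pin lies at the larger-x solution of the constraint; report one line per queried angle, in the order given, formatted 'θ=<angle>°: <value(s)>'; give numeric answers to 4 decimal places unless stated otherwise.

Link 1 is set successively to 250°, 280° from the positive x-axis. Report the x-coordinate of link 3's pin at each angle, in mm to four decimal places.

geometry: r = 41 mm, L = 282 mm, e = 16 mm
θ=250°: crank pin P = (r cos θ, r sin θ) = (-14.022826, -38.527397)
θ=250°: h = r sin θ − e = -38.527397 − 16 = -54.527397
θ=250°: x = r cos θ + √(L² − h²) = -14.022826 + 276.678085 = 262.655259
θ=280°: crank pin P = (r cos θ, r sin θ) = (7.119575, -40.377118)
θ=280°: h = r sin θ − e = -40.377118 − 16 = -56.377118
θ=280°: x = r cos θ + √(L² − h²) = 7.119575 + 276.307113 = 283.426688

θ=250°: 262.6553
θ=280°: 283.4267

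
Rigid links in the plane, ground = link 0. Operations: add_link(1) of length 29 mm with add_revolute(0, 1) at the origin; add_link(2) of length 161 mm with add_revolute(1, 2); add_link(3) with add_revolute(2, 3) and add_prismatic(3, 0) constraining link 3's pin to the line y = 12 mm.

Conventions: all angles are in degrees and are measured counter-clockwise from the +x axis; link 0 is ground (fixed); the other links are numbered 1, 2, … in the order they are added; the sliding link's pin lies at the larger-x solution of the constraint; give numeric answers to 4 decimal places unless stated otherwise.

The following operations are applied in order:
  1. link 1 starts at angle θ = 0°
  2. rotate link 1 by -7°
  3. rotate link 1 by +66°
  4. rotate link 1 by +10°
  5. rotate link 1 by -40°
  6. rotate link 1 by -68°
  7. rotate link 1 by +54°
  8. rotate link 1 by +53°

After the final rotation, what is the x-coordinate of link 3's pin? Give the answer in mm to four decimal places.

geometry: r = 29 mm, L = 161 mm, e = 12 mm; θ starts at 0°
rotate link 1 by -7°: θ ← 0° -7° = -7°
rotate link 1 by +66°: θ ← -7° +66° = 59°
rotate link 1 by +10°: θ ← 59° +10° = 69°
rotate link 1 by -40°: θ ← 69° -40° = 29°
rotate link 1 by -68°: θ ← 29° -68° = -39°
rotate link 1 by +54°: θ ← -39° +54° = 15°
rotate link 1 by +53°: θ ← 15° +53° = 68°
crank pin P = (r cos θ, r sin θ) = (10.863591, 26.888332)
h = r sin θ − e = 26.888332 − 12 = 14.888332
x = r cos θ + √(L² − h²) = 10.863591 + 160.310129 = 171.173721

171.1737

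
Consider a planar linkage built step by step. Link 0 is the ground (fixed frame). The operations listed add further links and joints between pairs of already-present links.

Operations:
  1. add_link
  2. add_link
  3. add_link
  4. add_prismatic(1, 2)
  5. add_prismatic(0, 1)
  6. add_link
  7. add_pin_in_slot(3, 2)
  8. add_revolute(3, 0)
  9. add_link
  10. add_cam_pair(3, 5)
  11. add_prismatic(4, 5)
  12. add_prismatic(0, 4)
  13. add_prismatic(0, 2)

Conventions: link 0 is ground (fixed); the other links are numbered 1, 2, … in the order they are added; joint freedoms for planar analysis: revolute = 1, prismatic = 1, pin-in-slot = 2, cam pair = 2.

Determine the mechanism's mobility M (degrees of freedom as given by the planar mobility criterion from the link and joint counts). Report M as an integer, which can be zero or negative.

link 0 = ground. State L|J1|J2 = 1|0|0
+link1  2|0|0
+link2  3|0|0
+link3  4|0|0
P(1,2) f=1→J1  4|1|0
P(0,1) f=1→J1  4|2|0
+link4  5|2|0
PS(3,2) f=2→J2  5|2|1
R(3,0) f=1→J1  5|3|1
+link5  6|3|1
C(3,5) f=2→J2  6|3|2
P(4,5) f=1→J1  6|4|2
P(0,4) f=1→J1  6|5|2
P(0,2) f=1→J1  6|6|2
M = 3(6−1)−2·6−2 = 15−12−2 = 1

M = 1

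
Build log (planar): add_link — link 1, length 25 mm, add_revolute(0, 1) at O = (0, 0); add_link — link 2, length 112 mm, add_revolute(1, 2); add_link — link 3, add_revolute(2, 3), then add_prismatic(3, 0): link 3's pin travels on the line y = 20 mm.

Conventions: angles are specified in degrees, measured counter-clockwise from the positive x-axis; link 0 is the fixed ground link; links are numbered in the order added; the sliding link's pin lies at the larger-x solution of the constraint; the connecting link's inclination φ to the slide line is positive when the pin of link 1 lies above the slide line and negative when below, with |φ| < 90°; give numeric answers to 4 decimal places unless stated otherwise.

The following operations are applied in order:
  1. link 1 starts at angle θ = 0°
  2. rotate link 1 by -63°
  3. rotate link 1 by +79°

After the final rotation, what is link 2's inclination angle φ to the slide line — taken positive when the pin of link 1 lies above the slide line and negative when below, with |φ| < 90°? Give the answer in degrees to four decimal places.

geometry: r = 25 mm, L = 112 mm, e = 20 mm; θ starts at 0°
rotate link 1 by -63°: θ ← 0° -63° = -63°
rotate link 1 by +79°: θ ← -63° +79° = 16°
h = r sin θ − e = 6.890934 − 20 = -13.109066
sin φ = h / L = -13.109066 / 112 = -0.11704523
φ = arcsin(-0.11704523) = -6.721605°

-6.7216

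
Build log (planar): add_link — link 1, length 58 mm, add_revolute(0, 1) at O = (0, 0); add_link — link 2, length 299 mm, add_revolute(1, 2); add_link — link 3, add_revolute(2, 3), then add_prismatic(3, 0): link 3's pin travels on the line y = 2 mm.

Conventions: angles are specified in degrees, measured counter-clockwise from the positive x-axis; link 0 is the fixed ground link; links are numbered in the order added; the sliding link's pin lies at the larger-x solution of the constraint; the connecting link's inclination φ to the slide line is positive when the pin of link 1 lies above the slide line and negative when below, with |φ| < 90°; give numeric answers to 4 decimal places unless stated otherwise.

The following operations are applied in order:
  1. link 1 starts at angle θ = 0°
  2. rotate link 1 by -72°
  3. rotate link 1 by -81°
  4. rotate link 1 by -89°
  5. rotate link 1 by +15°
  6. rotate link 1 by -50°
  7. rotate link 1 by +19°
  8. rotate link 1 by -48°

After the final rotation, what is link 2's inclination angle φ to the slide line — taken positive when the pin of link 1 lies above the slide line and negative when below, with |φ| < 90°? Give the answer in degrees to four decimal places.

geometry: r = 58 mm, L = 299 mm, e = 2 mm; θ starts at 0°
rotate link 1 by -72°: θ ← 0° -72° = -72°
rotate link 1 by -81°: θ ← -72° -81° = -153°
rotate link 1 by -89°: θ ← -153° -89° = -242°
rotate link 1 by +15°: θ ← -242° +15° = -227°
rotate link 1 by -50°: θ ← -227° -50° = -277°
rotate link 1 by +19°: θ ← -277° +19° = -258°
rotate link 1 by -48°: θ ← -258° -48° = -306°
h = r sin θ − e = 46.922986 − 2 = 44.922986
sin φ = h / L = 44.922986 / 299 = 0.15024410
φ = arcsin(0.15024410) = 8.641073°

8.6411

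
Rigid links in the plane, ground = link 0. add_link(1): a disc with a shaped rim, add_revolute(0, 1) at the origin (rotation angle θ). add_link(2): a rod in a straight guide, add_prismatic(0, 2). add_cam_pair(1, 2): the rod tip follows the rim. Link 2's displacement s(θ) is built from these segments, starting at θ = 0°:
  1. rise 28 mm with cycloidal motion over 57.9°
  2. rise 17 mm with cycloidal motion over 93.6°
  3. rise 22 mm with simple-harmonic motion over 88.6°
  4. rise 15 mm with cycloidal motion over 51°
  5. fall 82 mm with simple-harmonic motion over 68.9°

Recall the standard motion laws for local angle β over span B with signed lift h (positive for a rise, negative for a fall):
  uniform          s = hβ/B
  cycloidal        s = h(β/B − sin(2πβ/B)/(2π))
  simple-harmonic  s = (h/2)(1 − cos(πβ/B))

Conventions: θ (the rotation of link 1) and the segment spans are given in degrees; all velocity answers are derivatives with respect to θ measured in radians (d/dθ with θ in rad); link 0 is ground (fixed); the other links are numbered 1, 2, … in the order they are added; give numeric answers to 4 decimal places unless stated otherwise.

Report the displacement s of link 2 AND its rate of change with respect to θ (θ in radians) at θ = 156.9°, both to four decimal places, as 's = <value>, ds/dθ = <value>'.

segment 1 (0° to 57.9°, cycloidal, h = 28) is passed completely: s = 0.0000 + (28) = 28.0000
segment 2 (57.9° to 151.5°, cycloidal, h = 17) is passed completely: s = 28.0000 + (17) = 45.0000
θ = 156.9° falls in segment 3 (151.5° to 240.1°, simple-harmonic, h = 22): β = 156.9 − 151.5 = 5.4°, B = 88.6°; Δs = 22/2·(1 − cos(π·0.0609)) = 0.2010; s = 45.0000 + 0.2010 = 45.2010
velocity in seg [151.5°–240.1°] (simple-harmonic), θ in radians: β = 5.4° = 0.0942 rad, B = 88.6° = 1.5464 rad; ds/dθ = (πh/(2B)) sin(πβ/B) = (π·22/(2·1.5464)) sin(π·0.0609) = 4.252893 mm/rad

s = 45.2010, ds/dθ = 4.2529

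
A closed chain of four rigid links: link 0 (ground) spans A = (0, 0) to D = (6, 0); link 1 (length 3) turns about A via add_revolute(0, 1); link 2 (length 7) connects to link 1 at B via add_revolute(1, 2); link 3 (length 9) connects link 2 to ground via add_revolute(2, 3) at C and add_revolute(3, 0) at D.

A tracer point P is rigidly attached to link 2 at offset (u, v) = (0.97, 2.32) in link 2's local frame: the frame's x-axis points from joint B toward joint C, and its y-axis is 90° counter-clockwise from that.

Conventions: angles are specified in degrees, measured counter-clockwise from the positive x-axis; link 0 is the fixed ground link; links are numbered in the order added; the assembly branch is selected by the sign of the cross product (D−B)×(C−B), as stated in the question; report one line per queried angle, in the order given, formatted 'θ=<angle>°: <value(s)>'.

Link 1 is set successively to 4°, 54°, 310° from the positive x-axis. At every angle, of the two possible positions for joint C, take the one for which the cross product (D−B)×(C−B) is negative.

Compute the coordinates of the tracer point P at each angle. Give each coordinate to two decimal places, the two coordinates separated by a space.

A=(0,0), D=(6.00,0)
θ=4°: B = A + 3.00·(cos4°, sin4°) = (2.9927, 0.2093)
θ=4°: |BD| = 3.0146
θ=4°: circle(B,7.00) ∩ circle(D,9.00): a=-3.8002, h=5.8786
θ=4°:   candidates: C₊=(-0.3903,6.3375) cross=17.722; C₋=(-1.2065,-5.3914) cross=-17.722
θ=4°:   branch - wants cross < 0 → take C=(-1.2065,-5.3914) (cross=-17.722)
θ=4°: ex = (C−B)/|BC| = (-0.5999,-0.8001); ey = (0.8001,-0.5999)
θ=4°: P = B + 0.97·ex + 2.32·ey = (4.2670,-1.9585)
θ=54°: B = A + 3.00·(cos54°, sin54°) = (1.7634, 2.4271)
θ=54°: |BD| = 4.8826
θ=54°: circle(B,7.00) ∩ circle(D,9.00): a=-0.8356, h=6.9499
θ=54°:   candidates: C₊=(4.4930,8.8729) cross=33.934; C₋=(-2.4164,-3.1881) cross=-33.934
θ=54°:   branch - wants cross < 0 → take C=(-2.4164,-3.1881) (cross=-33.934)
θ=54°: ex = (C−B)/|BC| = (-0.5971,-0.8022); ey = (0.8022,-0.5971)
θ=54°: P = B + 0.97·ex + 2.32·ey = (3.0452,0.2637)
θ=310°: B = A + 3.00·(cos310°, sin310°) = (1.9284, -2.2981)
θ=310°: |BD| = 4.6754
θ=310°: circle(B,7.00) ∩ circle(D,9.00): a=-1.0844, h=6.9155
θ=310°:   candidates: C₊=(-2.4152,3.1912) cross=32.333; C₋=(4.3832,-8.8536) cross=-32.333
θ=310°:   branch - wants cross < 0 → take C=(4.3832,-8.8536) (cross=-32.333)
θ=310°: ex = (C−B)/|BC| = (0.3507,-0.9365); ey = (0.9365,0.3507)
θ=310°: P = B + 0.97·ex + 2.32·ey = (4.4412,-2.3929)

θ=4°: 4.27 -1.96
θ=54°: 3.05 0.26
θ=310°: 4.44 -2.39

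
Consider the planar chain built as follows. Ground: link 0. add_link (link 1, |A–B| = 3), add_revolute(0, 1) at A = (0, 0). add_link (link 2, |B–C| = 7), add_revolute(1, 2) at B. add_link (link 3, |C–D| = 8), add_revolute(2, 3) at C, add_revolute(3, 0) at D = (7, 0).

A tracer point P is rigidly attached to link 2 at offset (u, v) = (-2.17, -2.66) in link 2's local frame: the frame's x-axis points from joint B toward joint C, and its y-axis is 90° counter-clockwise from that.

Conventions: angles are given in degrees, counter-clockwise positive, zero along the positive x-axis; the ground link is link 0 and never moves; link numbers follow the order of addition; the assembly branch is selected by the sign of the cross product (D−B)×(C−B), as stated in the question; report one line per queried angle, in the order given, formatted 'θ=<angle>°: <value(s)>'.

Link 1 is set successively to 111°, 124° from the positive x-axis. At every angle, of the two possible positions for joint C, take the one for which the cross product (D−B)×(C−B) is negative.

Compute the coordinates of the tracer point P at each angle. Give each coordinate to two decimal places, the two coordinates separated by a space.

A=(0,0), D=(7.00,0)
θ=111°: B = A + 3.00·(cos111°, sin111°) = (-1.0751, 2.8007)
θ=111°: |BD| = 8.5470
θ=111°: circle(B,7.00) ∩ circle(D,8.00): a=3.3960, h=6.1210
θ=111°:   candidates: C₊=(4.1392,7.4710) cross=52.317; C₋=(0.1276,-4.0952) cross=-52.317
θ=111°:   branch - wants cross < 0 → take C=(0.1276,-4.0952) (cross=-52.317)
θ=111°: ex = (C−B)/|BC| = (0.1718,-0.9851); ey = (0.9851,0.1718)
θ=111°: P = B + -2.17·ex + -2.66·ey = (-4.0684,4.4814)
θ=124°: B = A + 3.00·(cos124°, sin124°) = (-1.6776, 2.4871)
θ=124°: |BD| = 9.0270
θ=124°: circle(B,7.00) ∩ circle(D,8.00): a=3.6826, h=5.9530
θ=124°:   candidates: C₊=(3.5027,7.1951) cross=53.737; C₋=(0.2224,-4.2501) cross=-53.737
θ=124°:   branch - wants cross < 0 → take C=(0.2224,-4.2501) (cross=-53.737)
θ=124°: ex = (C−B)/|BC| = (0.2714,-0.9625); ey = (0.9625,0.2714)
θ=124°: P = B + -2.17·ex + -2.66·ey = (-4.8267,3.8537)

θ=111°: -4.07 4.48
θ=124°: -4.83 3.85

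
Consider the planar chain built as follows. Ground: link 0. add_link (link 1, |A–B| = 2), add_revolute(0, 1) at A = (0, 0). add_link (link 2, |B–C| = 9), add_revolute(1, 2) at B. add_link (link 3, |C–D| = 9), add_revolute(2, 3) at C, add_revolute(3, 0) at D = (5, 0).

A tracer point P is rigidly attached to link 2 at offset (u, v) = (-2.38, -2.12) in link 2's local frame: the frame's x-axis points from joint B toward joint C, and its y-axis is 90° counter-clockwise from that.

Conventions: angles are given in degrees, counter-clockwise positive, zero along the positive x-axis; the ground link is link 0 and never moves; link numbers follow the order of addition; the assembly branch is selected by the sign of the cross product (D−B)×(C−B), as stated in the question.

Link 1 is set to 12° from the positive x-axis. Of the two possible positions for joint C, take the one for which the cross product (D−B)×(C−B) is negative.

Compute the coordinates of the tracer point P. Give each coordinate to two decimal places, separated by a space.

A=(0,0), D=(5.00,0)
B = A + 2.00·(cos12°, sin12°) = (1.9563, 0.4158)
|BD| = 3.0720
circle(B,9.00) ∩ circle(D,9.00): a=1.5360, h=8.8680
  candidates: C₊=(4.6785,8.9943) cross=27.242; C₋=(2.2778,-8.5784) cross=-27.242
  branch - wants cross < 0 → take C=(2.2778,-8.5784) (cross=-27.242)
ex = (C−B)/|BC| = (0.0357,-0.9994); ey = (0.9994,0.0357)
P = B + -2.38·ex + -2.12·ey = (-0.2474,2.7186)

-0.25 2.72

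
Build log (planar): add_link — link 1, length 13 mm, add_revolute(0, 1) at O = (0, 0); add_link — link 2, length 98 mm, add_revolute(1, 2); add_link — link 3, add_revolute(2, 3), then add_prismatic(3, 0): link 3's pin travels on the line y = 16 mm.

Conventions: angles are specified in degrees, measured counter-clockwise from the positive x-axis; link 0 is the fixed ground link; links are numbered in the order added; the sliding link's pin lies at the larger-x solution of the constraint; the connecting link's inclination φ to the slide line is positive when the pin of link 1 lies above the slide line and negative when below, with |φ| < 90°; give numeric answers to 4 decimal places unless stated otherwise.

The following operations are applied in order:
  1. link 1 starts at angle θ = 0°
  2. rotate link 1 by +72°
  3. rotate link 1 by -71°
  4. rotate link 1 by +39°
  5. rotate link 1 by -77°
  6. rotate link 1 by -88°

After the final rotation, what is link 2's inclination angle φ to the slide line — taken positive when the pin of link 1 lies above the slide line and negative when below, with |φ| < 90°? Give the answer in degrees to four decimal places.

geometry: r = 13 mm, L = 98 mm, e = 16 mm; θ starts at 0°
rotate link 1 by +72°: θ ← 0° +72° = 72°
rotate link 1 by -71°: θ ← 72° -71° = 1°
rotate link 1 by +39°: θ ← 1° +39° = 40°
rotate link 1 by -77°: θ ← 40° -77° = -37°
rotate link 1 by -88°: θ ← -37° -88° = -125°
h = r sin θ − e = -10.648977 − 16 = -26.648977
sin φ = h / L = -26.648977 / 98 = -0.27192833
φ = arcsin(-0.27192833) = -15.779046°

-15.7790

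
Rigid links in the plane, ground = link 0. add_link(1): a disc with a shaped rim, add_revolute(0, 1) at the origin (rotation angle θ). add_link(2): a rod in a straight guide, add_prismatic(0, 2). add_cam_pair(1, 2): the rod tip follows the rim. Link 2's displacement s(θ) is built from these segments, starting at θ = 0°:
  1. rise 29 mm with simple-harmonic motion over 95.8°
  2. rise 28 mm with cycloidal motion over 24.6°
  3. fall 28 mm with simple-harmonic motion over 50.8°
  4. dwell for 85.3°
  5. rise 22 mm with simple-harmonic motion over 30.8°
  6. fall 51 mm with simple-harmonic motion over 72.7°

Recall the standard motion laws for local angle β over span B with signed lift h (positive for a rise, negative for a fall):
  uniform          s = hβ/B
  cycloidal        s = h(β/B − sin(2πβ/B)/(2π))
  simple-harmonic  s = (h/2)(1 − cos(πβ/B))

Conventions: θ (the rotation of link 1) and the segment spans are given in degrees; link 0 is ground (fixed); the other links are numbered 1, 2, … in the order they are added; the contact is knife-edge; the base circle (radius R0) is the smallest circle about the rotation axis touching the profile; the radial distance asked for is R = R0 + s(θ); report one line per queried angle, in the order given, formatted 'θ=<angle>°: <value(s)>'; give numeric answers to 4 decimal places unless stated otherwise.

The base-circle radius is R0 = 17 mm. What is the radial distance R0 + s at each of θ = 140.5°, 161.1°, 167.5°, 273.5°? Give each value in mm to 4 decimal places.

segment 1 (0° to 95.8°, simple-harmonic, h = 29) is passed completely: s = 0.0000 + (29) = 29.0000
segment 2 (95.8° to 120.4°, cycloidal, h = 28) is passed completely: s = 29.0000 + (28) = 57.0000
θ = 140.5° falls in segment 3 (120.4° to 171.2°, simple-harmonic, h = -28): β = 140.5 − 120.4 = 20.1°, B = 50.8°; Δs = -28/2·(1 − cos(π·0.3957)) = -9.4930; s = 57.0000 − 9.4930 = 47.5070
θ = 161.1° falls in segment 3 (120.4° to 171.2°, simple-harmonic, h = -28): β = 161.1 − 120.4 = 40.7°, B = 50.8°; Δs = -28/2·(1 − cos(π·0.8012)) = -25.3567; s = 57.0000 − 25.3567 = 31.6433
θ = 167.5° falls in segment 3 (120.4° to 171.2°, simple-harmonic, h = -28): β = 167.5 − 120.4 = 47.1°, B = 50.8°; Δs = -28/2·(1 − cos(π·0.9272)) = -27.6351; s = 57.0000 − 27.6351 = 29.3649
segment 3 (120.4° to 171.2°, simple-harmonic, h = -28) is passed completely: s = 57.0000 + (-28) = 29.0000
segment 4 (171.2° to 256.5°, dwell): s unchanged at 29.0000
θ = 273.5° falls in segment 5 (256.5° to 287.3°, simple-harmonic, h = 22): β = 273.5 − 256.5 = 17°, B = 30.8°; Δs = 22/2·(1 − cos(π·0.5519)) = 12.7872; s = 29.0000 + 12.7872 = 41.7872
θ=140.5°: R = R0 + s = 17 + 47.5070 = 64.5070
θ=161.1°: R = R0 + s = 17 + 31.6433 = 48.6433
θ=167.5°: R = R0 + s = 17 + 29.3649 = 46.3649
θ=273.5°: R = R0 + s = 17 + 41.7872 = 58.7872

θ=140.5°: 64.5070
θ=161.1°: 48.6433
θ=167.5°: 46.3649
θ=273.5°: 58.7872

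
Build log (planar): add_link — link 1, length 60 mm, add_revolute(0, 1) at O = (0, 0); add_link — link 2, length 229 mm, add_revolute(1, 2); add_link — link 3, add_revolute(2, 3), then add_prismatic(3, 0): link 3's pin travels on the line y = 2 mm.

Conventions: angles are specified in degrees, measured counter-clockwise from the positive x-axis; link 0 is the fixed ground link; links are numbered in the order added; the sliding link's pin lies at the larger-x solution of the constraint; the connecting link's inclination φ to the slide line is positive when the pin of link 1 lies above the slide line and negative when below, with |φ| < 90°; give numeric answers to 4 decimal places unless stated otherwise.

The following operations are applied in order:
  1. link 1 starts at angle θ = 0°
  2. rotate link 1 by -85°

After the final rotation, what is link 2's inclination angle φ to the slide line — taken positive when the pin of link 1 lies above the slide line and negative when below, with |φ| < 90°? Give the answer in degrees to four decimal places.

geometry: r = 60 mm, L = 229 mm, e = 2 mm; θ starts at 0°
rotate link 1 by -85°: θ ← 0° -85° = -85°
h = r sin θ − e = -59.771682 − 2 = -61.771682
sin φ = h / L = -61.771682 / 229 = -0.26974534
φ = arcsin(-0.26974534) = -15.649113°

-15.6491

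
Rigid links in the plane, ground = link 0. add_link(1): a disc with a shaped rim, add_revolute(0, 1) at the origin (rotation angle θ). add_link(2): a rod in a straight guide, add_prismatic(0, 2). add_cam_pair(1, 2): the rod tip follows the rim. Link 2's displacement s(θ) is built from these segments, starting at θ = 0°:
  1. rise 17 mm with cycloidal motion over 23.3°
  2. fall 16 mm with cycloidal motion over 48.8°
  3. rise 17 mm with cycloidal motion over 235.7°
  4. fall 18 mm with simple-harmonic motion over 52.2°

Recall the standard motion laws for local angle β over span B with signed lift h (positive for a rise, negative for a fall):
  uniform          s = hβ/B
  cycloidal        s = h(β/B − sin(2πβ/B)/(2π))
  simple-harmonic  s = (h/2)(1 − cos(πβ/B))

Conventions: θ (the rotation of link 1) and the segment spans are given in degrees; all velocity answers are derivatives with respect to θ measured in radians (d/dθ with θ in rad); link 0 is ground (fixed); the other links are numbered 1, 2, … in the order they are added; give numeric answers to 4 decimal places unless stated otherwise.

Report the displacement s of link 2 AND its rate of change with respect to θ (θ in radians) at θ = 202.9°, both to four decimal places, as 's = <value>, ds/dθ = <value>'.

segment 1 (0° to 23.3°, cycloidal, h = 17) is passed completely: s = 0.0000 + (17) = 17.0000
segment 2 (23.3° to 72.1°, cycloidal, h = -16) is passed completely: s = 17.0000 + (-16) = 1.0000
θ = 202.9° falls in segment 3 (72.1° to 307.8°, cycloidal, h = 17): β = 202.9 − 72.1 = 130.8°, B = 235.7°; Δs = 17·(0.5549 − sin(2π·0.5549)/(2π)) = 10.3496; s = 1.0000 + 10.3496 = 11.3496
velocity in seg [72.1°–307.8°] (cycloidal), θ in radians: β = 130.8° = 2.2829 rad, B = 235.7° = 4.1137 rad; ds/dθ = (h/B)(1 − cos(2πβ/B)) = (17/4.1137)(1 − cos(2π·0.5549)) = 8.021177 mm/rad

s = 11.3496, ds/dθ = 8.0212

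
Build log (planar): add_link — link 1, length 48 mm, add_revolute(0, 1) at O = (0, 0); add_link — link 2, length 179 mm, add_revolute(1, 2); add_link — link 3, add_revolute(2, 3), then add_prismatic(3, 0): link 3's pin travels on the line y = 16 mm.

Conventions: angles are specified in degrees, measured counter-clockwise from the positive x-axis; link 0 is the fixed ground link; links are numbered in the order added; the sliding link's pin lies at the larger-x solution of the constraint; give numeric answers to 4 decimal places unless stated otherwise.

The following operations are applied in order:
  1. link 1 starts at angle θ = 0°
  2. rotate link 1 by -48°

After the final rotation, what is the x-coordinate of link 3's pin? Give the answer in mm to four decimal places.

geometry: r = 48 mm, L = 179 mm, e = 16 mm; θ starts at 0°
rotate link 1 by -48°: θ ← 0° -48° = -48°
crank pin P = (r cos θ, r sin θ) = (32.118269, -35.670952)
h = r sin θ − e = -35.670952 − 16 = -51.670952
x = r cos θ + √(L² − h²) = 32.118269 + 171.380024 = 203.498293

203.4983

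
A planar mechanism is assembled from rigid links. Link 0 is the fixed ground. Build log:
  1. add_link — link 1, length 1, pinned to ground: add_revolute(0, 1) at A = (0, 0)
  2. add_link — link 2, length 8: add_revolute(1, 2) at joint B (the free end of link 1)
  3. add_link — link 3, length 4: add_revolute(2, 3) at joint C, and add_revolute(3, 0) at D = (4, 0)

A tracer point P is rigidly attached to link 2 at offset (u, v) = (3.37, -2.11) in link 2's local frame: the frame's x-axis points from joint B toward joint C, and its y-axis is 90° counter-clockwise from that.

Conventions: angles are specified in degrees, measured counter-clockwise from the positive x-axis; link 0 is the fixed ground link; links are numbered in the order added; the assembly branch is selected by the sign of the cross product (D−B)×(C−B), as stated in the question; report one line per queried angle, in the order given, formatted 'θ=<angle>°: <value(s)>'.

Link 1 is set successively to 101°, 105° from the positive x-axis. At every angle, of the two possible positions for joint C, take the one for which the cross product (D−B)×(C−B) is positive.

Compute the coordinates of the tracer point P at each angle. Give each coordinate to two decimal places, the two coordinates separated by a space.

A=(0,0), D=(4.00,0)
θ=101°: B = A + 1.00·(cos101°, sin101°) = (-0.1908, 0.9816)
θ=101°: |BD| = 4.3042
θ=101°: circle(B,8.00) ∩ circle(D,4.00): a=7.7280, h=2.0683
θ=101°:   candidates: C₊=(7.8052,1.2329) cross=8.902; C₋=(6.8619,-2.7946) cross=-8.902
θ=101°:   branch + wants cross > 0 → take C=(7.8052,1.2329) (cross=8.902)
θ=101°: ex = (C−B)/|BC| = (0.9995,0.0314); ey = (-0.0314,0.9995)
θ=101°: P = B + 3.37·ex + -2.11·ey = (3.2438,-1.0215)
θ=105°: B = A + 1.00·(cos105°, sin105°) = (-0.2588, 0.9659)
θ=105°: |BD| = 4.3670
θ=105°: circle(B,8.00) ∩ circle(D,4.00): a=7.6793, h=2.2425
θ=105°:   candidates: C₊=(7.7263,1.4543) cross=9.793; C₋=(6.7342,-2.9196) cross=-9.793
θ=105°:   branch + wants cross > 0 → take C=(7.7263,1.4543) (cross=9.793)
θ=105°: ex = (C−B)/|BC| = (0.9981,0.0610); ey = (-0.0610,0.9981)
θ=105°: P = B + 3.37·ex + -2.11·ey = (3.2337,-0.9344)

θ=101°: 3.24 -1.02
θ=105°: 3.23 -0.93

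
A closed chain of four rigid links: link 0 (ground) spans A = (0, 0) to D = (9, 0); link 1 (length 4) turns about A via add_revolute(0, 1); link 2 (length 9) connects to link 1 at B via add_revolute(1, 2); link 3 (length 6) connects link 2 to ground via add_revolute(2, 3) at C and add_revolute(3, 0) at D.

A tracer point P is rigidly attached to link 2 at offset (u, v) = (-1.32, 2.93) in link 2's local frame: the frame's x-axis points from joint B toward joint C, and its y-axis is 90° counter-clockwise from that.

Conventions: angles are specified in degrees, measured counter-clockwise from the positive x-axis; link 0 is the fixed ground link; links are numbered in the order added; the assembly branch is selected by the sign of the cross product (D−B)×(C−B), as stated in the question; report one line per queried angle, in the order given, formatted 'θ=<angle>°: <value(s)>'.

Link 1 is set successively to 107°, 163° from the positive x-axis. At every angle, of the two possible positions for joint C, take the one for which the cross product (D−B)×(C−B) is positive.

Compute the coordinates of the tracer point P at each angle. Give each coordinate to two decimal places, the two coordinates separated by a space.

A=(0,0), D=(9.00,0)
θ=107°: B = A + 4.00·(cos107°, sin107°) = (-1.1695, 3.8252)
θ=107°: |BD| = 10.8651
θ=107°: circle(B,9.00) ∩ circle(D,6.00): a=7.5034, h=4.9698
θ=107°:   candidates: C₊=(7.6032,5.8351) cross=53.997; C₋=(4.1038,-3.4681) cross=-53.997
θ=107°:   branch + wants cross > 0 → take C=(7.6032,5.8351) (cross=53.997)
θ=107°: ex = (C−B)/|BC| = (0.9747,0.2233); ey = (-0.2233,0.9747)
θ=107°: P = B + -1.32·ex + 2.93·ey = (-3.1105,6.3864)
θ=163°: B = A + 4.00·(cos163°, sin163°) = (-3.8252, 1.1695)
θ=163°: |BD| = 12.8784
θ=163°: circle(B,9.00) ∩ circle(D,6.00): a=8.1863, h=3.7395
θ=163°:   candidates: C₊=(4.6669,4.1502) cross=48.159; C₋=(3.9877,-3.2980) cross=-48.159
θ=163°:   branch + wants cross > 0 → take C=(4.6669,4.1502) (cross=48.159)
θ=163°: ex = (C−B)/|BC| = (0.9436,0.3312); ey = (-0.3312,0.9436)
θ=163°: P = B + -1.32·ex + 2.93·ey = (-6.0411,3.4970)

θ=107°: -3.11 6.39
θ=163°: -6.04 3.50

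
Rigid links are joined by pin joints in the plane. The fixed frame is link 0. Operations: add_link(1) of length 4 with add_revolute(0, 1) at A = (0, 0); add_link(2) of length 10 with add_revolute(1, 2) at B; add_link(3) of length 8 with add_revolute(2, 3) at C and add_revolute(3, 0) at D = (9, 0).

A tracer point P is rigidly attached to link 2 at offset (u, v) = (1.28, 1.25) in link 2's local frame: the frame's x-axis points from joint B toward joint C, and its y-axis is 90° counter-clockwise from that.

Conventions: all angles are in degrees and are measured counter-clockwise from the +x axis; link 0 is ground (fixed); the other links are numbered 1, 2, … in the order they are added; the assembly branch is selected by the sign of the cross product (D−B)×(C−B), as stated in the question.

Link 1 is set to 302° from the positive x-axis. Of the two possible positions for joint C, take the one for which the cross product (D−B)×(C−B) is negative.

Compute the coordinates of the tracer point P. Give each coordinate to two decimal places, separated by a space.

A=(0,0), D=(9.00,0)
B = A + 4.00·(cos302°, sin302°) = (2.1197, -3.3922)
|BD| = 7.6711
circle(B,10.00) ∩ circle(D,8.00): a=6.1820, h=7.8602
  candidates: C₊=(4.1886,6.3914) cross=60.296; C₋=(11.1402,-7.7084) cross=-60.296
  branch - wants cross < 0 → take C=(11.1402,-7.7084) (cross=-60.296)
ex = (C−B)/|BC| = (0.9021,-0.4316); ey = (0.4316,0.9021)
P = B + 1.28·ex + 1.25·ey = (3.8138,-2.8171)

3.81 -2.82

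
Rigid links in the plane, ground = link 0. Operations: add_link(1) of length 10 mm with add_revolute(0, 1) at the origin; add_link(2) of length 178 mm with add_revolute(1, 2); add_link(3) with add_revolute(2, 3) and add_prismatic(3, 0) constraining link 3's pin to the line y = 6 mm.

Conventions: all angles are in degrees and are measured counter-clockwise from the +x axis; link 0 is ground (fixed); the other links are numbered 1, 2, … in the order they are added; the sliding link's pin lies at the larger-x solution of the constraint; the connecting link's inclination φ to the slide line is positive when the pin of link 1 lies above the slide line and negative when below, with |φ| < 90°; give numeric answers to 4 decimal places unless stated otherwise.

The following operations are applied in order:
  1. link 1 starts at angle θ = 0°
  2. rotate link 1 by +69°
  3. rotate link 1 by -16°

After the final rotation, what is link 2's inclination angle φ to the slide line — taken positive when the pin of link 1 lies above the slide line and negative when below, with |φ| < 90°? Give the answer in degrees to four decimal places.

geometry: r = 10 mm, L = 178 mm, e = 6 mm; θ starts at 0°
rotate link 1 by +69°: θ ← 0° +69° = 69°
rotate link 1 by -16°: θ ← 69° -16° = 53°
h = r sin θ − e = 7.986355 − 6 = 1.986355
sin φ = h / L = 1.986355 / 178 = 0.01115930
φ = arcsin(0.01115930) = 0.639394°

0.6394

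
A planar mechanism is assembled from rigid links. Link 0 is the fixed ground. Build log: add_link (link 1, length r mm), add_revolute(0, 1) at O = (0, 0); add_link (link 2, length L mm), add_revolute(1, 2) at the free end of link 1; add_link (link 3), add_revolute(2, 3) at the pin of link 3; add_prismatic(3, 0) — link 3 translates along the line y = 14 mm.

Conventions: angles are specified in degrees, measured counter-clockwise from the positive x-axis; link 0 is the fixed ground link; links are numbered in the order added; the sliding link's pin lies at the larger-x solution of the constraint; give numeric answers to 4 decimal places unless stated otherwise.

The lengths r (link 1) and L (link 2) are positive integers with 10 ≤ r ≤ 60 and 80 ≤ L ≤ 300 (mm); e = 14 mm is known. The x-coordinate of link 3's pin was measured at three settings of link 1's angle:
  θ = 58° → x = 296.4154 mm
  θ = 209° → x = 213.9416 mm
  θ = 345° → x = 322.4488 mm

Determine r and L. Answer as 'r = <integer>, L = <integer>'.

constraint per measurement: (x − r cos θ)² + (r sin θ − e)² = L²
subtracting the θ₁ and θ₂ equations cancels the r² and L² terms:
r = (x₁² − x₂²) / (2[(x₁cos θ₁ + e sin θ₁) − (x₂cos θ₂ + e sin θ₂)]) = 58.0001 → r = 58
L² = (x₁ − r cos θ₁)² + (r sin θ₁ − e)² = 71824.0165 → L = 268.0000 → L = 268
check at θ₃=345°: x = 322.4488 (printed 322.4488) ✓

r = 58, L = 268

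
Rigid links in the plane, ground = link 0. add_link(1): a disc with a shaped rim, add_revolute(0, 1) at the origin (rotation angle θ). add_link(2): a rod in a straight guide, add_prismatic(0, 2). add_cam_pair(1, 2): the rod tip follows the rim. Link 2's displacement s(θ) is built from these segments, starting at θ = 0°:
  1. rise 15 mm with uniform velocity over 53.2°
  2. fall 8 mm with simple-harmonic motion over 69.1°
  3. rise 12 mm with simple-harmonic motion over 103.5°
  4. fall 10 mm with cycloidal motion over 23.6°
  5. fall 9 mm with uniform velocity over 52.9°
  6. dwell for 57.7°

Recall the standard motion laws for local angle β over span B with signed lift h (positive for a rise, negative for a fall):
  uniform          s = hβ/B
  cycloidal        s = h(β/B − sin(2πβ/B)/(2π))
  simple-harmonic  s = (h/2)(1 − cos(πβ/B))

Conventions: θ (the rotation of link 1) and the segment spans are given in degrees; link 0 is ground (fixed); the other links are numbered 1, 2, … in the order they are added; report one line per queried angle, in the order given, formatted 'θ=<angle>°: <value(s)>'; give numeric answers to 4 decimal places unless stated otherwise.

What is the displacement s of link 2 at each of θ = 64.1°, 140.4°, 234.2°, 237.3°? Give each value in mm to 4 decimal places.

segment 1 (0° to 53.2°, uniform, h = 15) is passed completely: s = 0.0000 + (15) = 15.0000
θ = 64.1° falls in segment 2 (53.2° to 122.3°, simple-harmonic, h = -8): β = 64.1 − 53.2 = 10.9°, B = 69.1°; Δs = -8/2·(1 − cos(π·0.1577)) = -0.4812; s = 15.0000 − 0.4812 = 14.5188
segment 2 (53.2° to 122.3°, simple-harmonic, h = -8) is passed completely: s = 15.0000 + (-8) = 7.0000
θ = 140.4° falls in segment 3 (122.3° to 225.8°, simple-harmonic, h = 12): β = 140.4 − 122.3 = 18.1°, B = 103.5°; Δs = 12/2·(1 − cos(π·0.1749)) = 0.8830; s = 7.0000 + 0.8830 = 7.8830
segment 3 (122.3° to 225.8°, simple-harmonic, h = 12) is passed completely: s = 7.0000 + (12) = 19.0000
θ = 234.2° falls in segment 4 (225.8° to 249.4°, cycloidal, h = -10): β = 234.2 − 225.8 = 8.4°, B = 23.6°; Δs = -10·(0.3559 − sin(2π·0.3559)/(2π)) = -2.3075; s = 19.0000 − 2.3075 = 16.6925
θ = 237.3° falls in segment 4 (225.8° to 249.4°, cycloidal, h = -10): β = 237.3 − 225.8 = 11.5°, B = 23.6°; Δs = -10·(0.4873 − sin(2π·0.4873)/(2π)) = -4.7459; s = 19.0000 − 4.7459 = 14.2541

θ=64.1°: 14.5188
θ=140.4°: 7.8830
θ=234.2°: 16.6925
θ=237.3°: 14.2541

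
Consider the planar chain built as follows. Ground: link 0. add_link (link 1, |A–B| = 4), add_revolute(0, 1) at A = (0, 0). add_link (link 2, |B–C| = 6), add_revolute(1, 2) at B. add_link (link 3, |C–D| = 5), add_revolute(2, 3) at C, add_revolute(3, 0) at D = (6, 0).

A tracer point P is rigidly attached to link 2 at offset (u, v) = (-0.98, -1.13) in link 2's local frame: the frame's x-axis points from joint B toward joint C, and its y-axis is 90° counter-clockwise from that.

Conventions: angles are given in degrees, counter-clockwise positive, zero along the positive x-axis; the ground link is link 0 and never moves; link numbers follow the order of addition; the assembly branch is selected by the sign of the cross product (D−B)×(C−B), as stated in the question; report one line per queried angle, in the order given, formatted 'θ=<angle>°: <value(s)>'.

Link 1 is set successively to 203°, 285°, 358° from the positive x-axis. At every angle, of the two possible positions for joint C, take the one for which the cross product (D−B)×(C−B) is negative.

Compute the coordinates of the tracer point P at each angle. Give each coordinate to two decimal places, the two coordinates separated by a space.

A=(0,0), D=(6.00,0)
θ=203°: B = A + 4.00·(cos203°, sin203°) = (-3.6820, -1.5629)
θ=203°: |BD| = 9.8074
θ=203°: circle(B,6.00) ∩ circle(D,5.00): a=5.4645, h=2.4778
θ=203°:   candidates: C₊=(1.3178,1.7540) cross=24.301; C₋=(2.1075,-3.1382) cross=-24.301
θ=203°:   branch - wants cross < 0 → take C=(2.1075,-3.1382) (cross=-24.301)
θ=203°: ex = (C−B)/|BC| = (0.9649,-0.2625); ey = (0.2625,0.9649)
θ=203°: P = B + -0.98·ex + -1.13·ey = (-4.9243,-2.3960)
θ=285°: B = A + 4.00·(cos285°, sin285°) = (1.0353, -3.8637)
θ=285°: |BD| = 6.2910
θ=285°: circle(B,6.00) ∩ circle(D,5.00): a=4.0198, h=4.4544
θ=285°:   candidates: C₊=(1.4719,2.1204) cross=28.022; C₋=(6.9433,-4.9102) cross=-28.022
θ=285°:   branch - wants cross < 0 → take C=(6.9433,-4.9102) (cross=-28.022)
θ=285°: ex = (C−B)/|BC| = (0.9847,-0.1744); ey = (0.1744,0.9847)
θ=285°: P = B + -0.98·ex + -1.13·ey = (-0.1268,-4.8055)
θ=358°: B = A + 4.00·(cos358°, sin358°) = (3.9976, -0.1396)
θ=358°: |BD| = 2.0073
θ=358°: circle(B,6.00) ∩ circle(D,5.00): a=3.7437, h=4.6888
θ=358°:   candidates: C₊=(7.4061,4.7982) cross=9.412; C₋=(8.0582,-4.5567) cross=-9.412
θ=358°:   branch - wants cross < 0 → take C=(8.0582,-4.5567) (cross=-9.412)
θ=358°: ex = (C−B)/|BC| = (0.6768,-0.7362); ey = (0.7362,0.6768)
θ=358°: P = B + -0.98·ex + -1.13·ey = (2.5024,-0.1829)

θ=203°: -4.92 -2.40
θ=285°: -0.13 -4.81
θ=358°: 2.50 -0.18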